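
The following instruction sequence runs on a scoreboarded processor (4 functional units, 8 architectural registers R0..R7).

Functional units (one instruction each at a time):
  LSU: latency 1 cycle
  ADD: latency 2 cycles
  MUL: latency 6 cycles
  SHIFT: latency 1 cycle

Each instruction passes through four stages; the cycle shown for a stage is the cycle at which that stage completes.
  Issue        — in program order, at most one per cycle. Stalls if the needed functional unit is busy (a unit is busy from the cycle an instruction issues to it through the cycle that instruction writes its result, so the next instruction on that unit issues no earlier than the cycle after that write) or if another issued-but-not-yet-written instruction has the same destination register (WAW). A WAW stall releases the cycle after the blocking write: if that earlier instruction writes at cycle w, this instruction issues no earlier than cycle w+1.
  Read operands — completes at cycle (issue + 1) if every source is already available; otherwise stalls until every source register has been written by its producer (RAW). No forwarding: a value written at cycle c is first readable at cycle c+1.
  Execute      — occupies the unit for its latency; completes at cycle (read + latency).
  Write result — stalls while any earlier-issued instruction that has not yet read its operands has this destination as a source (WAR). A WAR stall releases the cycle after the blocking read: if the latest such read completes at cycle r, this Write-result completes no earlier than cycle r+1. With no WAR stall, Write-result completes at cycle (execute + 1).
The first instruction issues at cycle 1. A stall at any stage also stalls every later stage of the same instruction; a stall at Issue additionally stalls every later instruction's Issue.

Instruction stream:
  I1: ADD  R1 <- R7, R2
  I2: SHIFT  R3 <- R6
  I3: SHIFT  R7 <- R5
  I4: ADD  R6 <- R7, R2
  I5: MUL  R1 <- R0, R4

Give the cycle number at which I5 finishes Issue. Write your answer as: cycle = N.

I1: IS=1 RO=2 EX=4 WR=5
I2: IS=2 RO=3 EX=4 WR=5
I3: IS=6 RO=7 EX=8 WR=9  [struct: SHIFT busy until I2 writes@5]
I4: IS=7 RO=10 EX=12 WR=13  [RAW R7: wait I3 write@9]
I5: IS=8 RO=9 EX=15 WR=16

cycle = 8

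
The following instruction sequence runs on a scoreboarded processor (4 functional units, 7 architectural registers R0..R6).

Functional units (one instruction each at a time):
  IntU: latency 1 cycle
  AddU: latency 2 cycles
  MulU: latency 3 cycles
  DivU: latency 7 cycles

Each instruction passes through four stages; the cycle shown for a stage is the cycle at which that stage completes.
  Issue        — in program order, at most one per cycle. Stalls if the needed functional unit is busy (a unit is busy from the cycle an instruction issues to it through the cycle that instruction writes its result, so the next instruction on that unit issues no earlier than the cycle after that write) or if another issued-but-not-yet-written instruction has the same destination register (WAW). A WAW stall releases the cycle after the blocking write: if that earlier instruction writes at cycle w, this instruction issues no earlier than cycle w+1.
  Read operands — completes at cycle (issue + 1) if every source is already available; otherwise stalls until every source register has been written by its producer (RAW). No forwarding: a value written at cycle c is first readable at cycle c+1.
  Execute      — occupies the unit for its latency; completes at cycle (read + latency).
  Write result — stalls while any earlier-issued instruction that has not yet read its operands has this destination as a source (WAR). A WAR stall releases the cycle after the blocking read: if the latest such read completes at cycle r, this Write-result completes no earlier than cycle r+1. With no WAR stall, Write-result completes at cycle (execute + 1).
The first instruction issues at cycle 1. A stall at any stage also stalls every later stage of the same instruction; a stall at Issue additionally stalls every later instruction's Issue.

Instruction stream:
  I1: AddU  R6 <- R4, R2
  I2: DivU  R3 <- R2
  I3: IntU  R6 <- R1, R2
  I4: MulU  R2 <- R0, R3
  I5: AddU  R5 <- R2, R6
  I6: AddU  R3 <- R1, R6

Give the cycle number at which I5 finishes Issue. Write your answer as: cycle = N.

cycle = 8

I1: IS=1 RO=2 EX=4 WR=5
I2: IS=2 RO=3 EX=10 WR=11
I3: IS=6 RO=7 EX=8 WR=9  [WAW R6: wait I1 write@5]
I4: IS=7 RO=12 EX=15 WR=16  [RAW R3: wait I2 write@11]
I5: IS=8 RO=17 EX=19 WR=20  [RAW R2: wait I4 write@16]
I6: IS=21 RO=22 EX=24 WR=25  [struct: AddU busy until I5 writes@20]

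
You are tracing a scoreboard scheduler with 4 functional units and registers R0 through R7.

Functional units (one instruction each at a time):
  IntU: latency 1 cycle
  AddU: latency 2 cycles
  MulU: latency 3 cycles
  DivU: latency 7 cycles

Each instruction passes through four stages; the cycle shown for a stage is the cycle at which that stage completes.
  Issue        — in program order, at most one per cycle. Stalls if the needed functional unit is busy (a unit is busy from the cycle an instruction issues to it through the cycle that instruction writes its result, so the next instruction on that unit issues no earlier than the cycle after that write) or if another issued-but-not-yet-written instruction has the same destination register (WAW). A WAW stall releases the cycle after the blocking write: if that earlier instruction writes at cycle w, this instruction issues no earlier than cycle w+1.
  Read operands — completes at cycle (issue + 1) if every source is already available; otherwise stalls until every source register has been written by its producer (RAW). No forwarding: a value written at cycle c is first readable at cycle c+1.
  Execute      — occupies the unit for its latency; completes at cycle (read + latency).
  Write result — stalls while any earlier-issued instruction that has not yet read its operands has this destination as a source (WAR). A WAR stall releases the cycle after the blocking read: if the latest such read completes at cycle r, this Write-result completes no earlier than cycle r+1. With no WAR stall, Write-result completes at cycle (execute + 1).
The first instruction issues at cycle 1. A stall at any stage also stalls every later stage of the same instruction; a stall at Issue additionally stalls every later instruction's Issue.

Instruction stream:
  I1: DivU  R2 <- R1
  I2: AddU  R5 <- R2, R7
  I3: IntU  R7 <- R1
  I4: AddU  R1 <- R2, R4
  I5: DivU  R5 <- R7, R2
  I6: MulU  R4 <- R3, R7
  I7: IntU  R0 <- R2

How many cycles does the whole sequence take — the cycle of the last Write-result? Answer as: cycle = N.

cycle = 25

I1: IS=1 RO=2 EX=9 WR=10
I2: IS=2 RO=11 EX=13 WR=14  [RAW R2: wait I1 write@10]
I3: IS=3 RO=4 EX=5 WR=12  [WAR R7: wait I2 read@11]
I4: IS=15 RO=16 EX=18 WR=19  [struct: AddU busy until I2 writes@14]
I5: IS=16 RO=17 EX=24 WR=25
I6: IS=17 RO=18 EX=21 WR=22
I7: IS=18 RO=19 EX=20 WR=21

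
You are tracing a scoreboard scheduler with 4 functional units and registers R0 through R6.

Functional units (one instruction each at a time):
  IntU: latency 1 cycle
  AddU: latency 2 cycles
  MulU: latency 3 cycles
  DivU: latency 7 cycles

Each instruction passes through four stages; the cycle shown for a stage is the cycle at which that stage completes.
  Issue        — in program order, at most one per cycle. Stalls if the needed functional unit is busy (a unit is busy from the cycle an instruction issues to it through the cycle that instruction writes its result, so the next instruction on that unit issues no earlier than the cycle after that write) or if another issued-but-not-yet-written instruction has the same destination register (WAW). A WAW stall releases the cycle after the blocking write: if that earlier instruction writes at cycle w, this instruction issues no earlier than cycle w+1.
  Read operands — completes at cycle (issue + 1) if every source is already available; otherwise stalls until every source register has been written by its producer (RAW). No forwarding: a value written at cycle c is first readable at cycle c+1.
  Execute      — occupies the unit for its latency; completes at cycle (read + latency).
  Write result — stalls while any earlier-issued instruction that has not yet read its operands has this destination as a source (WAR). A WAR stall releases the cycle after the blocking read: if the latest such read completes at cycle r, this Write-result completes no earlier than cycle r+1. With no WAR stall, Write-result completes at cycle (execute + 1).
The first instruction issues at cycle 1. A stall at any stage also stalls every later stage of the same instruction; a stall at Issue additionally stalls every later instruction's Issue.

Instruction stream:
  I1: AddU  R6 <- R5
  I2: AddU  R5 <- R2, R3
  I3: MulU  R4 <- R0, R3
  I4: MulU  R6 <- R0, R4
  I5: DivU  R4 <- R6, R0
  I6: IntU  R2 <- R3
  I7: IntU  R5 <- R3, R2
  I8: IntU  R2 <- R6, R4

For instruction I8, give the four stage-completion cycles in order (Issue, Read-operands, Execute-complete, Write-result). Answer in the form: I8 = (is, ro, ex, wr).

t=1  issue I1 (AddU)
t=2  I1 read-ops
t=4  I1 finished on AddU
t=5  I1→R6
t=6  issue I2 (AddU)
t=7  I2 read-ops; issue I3 (MulU)
t=8  I3 read-ops
t=9  I2 finished on AddU
t=10  I2→R5
t=11  I3 finished on MulU
t=12  I3→R4
t=13  issue I4 (MulU)
t=14  I4 read-ops; issue I5 (DivU)
t=15  issue I6 (IntU)
t=16  I6 read-ops
t=17  I4 finished on MulU; I6 finished on IntU
t=18  I4→R6; I6→R2
t=19  I5 read-ops; issue I7 (IntU)
t=20  I7 read-ops
t=21  I7 finished on IntU
t=22  I7→R5
t=23  issue I8 (IntU)
t=26  I5 finished on DivU
t=27  I5→R4
t=28  I8 read-ops
t=29  I8 finished on IntU
t=30  I8→R2

I8 = (23, 28, 29, 30)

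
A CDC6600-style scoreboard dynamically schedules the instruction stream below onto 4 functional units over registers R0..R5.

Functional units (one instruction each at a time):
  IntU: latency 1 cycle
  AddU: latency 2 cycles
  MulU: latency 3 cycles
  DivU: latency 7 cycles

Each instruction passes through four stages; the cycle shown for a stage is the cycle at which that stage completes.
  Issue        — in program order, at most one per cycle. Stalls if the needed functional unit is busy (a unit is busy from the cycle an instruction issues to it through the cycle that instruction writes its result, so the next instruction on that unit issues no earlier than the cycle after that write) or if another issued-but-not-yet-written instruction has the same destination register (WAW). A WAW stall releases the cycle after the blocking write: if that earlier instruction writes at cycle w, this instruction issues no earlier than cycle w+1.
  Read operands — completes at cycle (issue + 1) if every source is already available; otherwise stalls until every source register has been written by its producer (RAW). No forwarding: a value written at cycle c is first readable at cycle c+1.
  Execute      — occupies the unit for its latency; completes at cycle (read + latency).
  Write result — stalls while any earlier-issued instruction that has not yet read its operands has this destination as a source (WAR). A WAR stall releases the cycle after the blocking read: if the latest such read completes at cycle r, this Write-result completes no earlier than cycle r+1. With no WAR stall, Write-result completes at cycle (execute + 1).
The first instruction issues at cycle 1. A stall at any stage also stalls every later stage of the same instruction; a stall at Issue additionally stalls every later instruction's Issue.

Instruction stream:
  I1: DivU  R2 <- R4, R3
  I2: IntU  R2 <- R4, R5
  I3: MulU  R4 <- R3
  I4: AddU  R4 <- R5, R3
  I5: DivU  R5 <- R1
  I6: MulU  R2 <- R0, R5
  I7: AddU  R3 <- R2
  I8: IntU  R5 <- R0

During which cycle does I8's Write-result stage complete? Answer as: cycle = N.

cycle = 32

cycle 1: I1 issues→DivU
cycle 2: I1 reads
cycle 9: I1 exec-done
cycle 10: I1 writes R2
cycle 11: I2 issues→IntU
cycle 12: I2 reads, I3 issues→MulU
cycle 13: I2 exec-done, I3 reads
cycle 14: I2 writes R2
cycle 16: I3 exec-done
cycle 17: I3 writes R4
cycle 18: I4 issues→AddU
cycle 19: I4 reads, I5 issues→DivU
cycle 20: I5 reads, I6 issues→MulU
cycle 21: I4 exec-done
cycle 22: I4 writes R4
cycle 23: I7 issues→AddU
cycle 27: I5 exec-done
cycle 28: I5 writes R5
cycle 29: I6 reads, I8 issues→IntU
cycle 30: I8 reads
cycle 31: I8 exec-done
cycle 32: I6 exec-done, I8 writes R5
cycle 33: I6 writes R2
cycle 34: I7 reads
cycle 36: I7 exec-done
cycle 37: I7 writes R3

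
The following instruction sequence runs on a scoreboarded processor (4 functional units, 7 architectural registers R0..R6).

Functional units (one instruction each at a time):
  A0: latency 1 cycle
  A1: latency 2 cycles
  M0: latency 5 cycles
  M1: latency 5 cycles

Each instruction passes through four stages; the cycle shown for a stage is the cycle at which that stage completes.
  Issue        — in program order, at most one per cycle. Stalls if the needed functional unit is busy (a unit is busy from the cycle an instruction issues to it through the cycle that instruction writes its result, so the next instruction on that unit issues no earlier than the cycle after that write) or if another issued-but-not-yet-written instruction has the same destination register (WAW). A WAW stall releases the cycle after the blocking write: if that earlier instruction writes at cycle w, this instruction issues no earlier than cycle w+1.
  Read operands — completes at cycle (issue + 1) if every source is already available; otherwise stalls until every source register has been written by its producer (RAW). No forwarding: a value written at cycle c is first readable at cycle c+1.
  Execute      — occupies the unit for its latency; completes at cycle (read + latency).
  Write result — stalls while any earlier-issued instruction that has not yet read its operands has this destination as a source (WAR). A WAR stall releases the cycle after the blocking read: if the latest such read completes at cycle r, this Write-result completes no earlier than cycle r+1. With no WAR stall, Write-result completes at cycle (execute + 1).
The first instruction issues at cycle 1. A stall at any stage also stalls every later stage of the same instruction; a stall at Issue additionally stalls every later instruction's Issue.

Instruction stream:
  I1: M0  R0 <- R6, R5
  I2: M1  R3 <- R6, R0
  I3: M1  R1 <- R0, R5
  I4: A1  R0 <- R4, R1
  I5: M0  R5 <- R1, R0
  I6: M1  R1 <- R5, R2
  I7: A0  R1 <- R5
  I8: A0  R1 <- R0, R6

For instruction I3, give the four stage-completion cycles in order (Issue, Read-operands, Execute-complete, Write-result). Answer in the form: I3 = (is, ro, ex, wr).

I3 = (16, 17, 22, 23)

cycle 1: I1→M0
cycle 2: I1 RO | I2→M1
cycle 7: I1 EX
cycle 8: I1 WR R0
cycle 9: I2 RO
cycle 14: I2 EX
cycle 15: I2 WR R3
cycle 16: I3→M1
cycle 17: I3 RO | I4→A1
cycle 18: I5→M0
cycle 22: I3 EX
cycle 23: I3 WR R1
cycle 24: I4 RO | I6→M1
cycle 26: I4 EX
cycle 27: I4 WR R0
cycle 28: I5 RO
cycle 33: I5 EX
cycle 34: I5 WR R5
cycle 35: I6 RO
cycle 40: I6 EX
cycle 41: I6 WR R1
cycle 42: I7→A0
cycle 43: I7 RO
cycle 44: I7 EX
cycle 45: I7 WR R1
cycle 46: I8→A0
cycle 47: I8 RO
cycle 48: I8 EX
cycle 49: I8 WR R1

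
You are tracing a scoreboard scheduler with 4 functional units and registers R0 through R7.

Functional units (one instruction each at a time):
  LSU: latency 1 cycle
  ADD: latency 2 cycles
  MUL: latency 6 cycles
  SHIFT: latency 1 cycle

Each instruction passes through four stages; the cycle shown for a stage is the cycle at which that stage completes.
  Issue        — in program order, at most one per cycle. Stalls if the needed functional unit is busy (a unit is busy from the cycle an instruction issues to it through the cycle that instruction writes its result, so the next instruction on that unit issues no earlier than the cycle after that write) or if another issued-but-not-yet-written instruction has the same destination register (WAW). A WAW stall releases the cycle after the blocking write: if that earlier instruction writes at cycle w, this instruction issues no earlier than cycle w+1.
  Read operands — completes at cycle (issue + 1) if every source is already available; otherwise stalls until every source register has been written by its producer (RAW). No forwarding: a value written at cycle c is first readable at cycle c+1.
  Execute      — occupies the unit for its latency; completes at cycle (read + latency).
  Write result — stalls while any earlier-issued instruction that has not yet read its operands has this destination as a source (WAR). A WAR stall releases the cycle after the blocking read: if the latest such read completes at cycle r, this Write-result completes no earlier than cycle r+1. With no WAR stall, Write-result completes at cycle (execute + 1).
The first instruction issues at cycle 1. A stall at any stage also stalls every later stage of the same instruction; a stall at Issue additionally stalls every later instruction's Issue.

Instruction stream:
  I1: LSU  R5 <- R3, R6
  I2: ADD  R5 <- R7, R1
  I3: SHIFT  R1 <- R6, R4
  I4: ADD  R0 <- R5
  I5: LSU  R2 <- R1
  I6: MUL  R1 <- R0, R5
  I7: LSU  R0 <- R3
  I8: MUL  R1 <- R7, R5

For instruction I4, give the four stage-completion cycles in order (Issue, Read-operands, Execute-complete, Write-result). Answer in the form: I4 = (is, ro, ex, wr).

I4 = (10, 11, 13, 14)

[1] issue I1 (LSU)
[2] I1 read-ops
[3] I1 finished on LSU
[4] I1→R5
[5] issue I2 (ADD)
[6] I2 read-ops | issue I3 (SHIFT)
[7] I3 read-ops
[8] I2 finished on ADD | I3 finished on SHIFT
[9] I2→R5 | I3→R1
[10] issue I4 (ADD)
[11] I4 read-ops | issue I5 (LSU)
[12] I5 read-ops | issue I6 (MUL)
[13] I4 finished on ADD | I5 finished on LSU
[14] I4→R0 | I5→R2
[15] I6 read-ops | issue I7 (LSU)
[16] I7 read-ops
[17] I7 finished on LSU
[18] I7→R0
[21] I6 finished on MUL
[22] I6→R1
[23] issue I8 (MUL)
[24] I8 read-ops
[30] I8 finished on MUL
[31] I8→R1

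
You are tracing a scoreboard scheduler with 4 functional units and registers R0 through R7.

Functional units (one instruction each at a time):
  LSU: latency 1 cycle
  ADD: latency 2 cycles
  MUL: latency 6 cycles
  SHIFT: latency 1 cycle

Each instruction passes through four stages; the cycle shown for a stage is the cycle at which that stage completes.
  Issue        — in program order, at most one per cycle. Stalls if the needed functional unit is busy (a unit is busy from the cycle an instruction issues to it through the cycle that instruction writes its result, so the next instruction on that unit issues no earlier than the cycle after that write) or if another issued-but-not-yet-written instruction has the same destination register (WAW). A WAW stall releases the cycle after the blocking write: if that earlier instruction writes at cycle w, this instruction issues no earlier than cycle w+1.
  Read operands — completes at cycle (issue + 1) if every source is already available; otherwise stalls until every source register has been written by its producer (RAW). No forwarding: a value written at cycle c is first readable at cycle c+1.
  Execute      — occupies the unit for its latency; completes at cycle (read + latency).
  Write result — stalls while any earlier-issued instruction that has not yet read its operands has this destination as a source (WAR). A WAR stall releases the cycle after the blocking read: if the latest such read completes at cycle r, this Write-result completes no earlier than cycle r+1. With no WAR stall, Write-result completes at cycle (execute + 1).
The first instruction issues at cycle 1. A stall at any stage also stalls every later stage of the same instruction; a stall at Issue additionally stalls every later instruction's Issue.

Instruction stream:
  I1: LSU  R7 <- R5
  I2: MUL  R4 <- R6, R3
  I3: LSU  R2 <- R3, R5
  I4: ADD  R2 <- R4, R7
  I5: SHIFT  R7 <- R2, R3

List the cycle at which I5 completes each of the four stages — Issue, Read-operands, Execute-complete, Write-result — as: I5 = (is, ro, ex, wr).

I5 = (10, 15, 16, 17)

  I1 | 1 | 2 | 3 | 4
  I2 | 2 | 3 | 9 | 10
  I3 | 5 | 6 | 7 | 8   struct: LSU busy until I1 writes@4
  I4 | 9 | 11 | 13 | 14   WAW R2: wait I3 write@8 · RAW R4: wait I2 write@10
  I5 | 10 | 15 | 16 | 17   RAW R2: wait I4 write@14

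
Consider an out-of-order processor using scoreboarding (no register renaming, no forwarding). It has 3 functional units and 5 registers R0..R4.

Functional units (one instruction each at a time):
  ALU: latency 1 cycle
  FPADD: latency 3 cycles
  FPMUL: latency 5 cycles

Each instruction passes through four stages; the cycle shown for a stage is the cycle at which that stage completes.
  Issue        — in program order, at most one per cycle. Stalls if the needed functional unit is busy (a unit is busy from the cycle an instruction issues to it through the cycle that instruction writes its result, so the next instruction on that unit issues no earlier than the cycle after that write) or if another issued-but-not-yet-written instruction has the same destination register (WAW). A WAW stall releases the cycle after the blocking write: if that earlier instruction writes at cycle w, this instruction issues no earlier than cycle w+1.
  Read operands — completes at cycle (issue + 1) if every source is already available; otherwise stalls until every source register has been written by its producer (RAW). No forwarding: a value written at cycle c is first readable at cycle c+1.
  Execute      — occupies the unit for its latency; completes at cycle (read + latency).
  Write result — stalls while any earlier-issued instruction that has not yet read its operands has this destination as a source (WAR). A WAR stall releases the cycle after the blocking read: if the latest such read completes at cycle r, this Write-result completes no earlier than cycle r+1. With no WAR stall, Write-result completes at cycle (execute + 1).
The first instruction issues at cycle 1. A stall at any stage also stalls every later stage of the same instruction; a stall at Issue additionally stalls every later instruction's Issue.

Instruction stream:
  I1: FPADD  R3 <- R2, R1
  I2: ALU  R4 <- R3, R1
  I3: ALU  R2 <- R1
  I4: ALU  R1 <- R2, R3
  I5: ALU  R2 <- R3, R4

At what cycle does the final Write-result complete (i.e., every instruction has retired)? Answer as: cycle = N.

cycle 1: I1→FPADD
cycle 2: I1 RO; I2→ALU
cycle 5: I1 EX
cycle 6: I1 WR R3
cycle 7: I2 RO
cycle 8: I2 EX
cycle 9: I2 WR R4
cycle 10: I3→ALU
cycle 11: I3 RO
cycle 12: I3 EX
cycle 13: I3 WR R2
cycle 14: I4→ALU
cycle 15: I4 RO
cycle 16: I4 EX
cycle 17: I4 WR R1
cycle 18: I5→ALU
cycle 19: I5 RO
cycle 20: I5 EX
cycle 21: I5 WR R2

cycle = 21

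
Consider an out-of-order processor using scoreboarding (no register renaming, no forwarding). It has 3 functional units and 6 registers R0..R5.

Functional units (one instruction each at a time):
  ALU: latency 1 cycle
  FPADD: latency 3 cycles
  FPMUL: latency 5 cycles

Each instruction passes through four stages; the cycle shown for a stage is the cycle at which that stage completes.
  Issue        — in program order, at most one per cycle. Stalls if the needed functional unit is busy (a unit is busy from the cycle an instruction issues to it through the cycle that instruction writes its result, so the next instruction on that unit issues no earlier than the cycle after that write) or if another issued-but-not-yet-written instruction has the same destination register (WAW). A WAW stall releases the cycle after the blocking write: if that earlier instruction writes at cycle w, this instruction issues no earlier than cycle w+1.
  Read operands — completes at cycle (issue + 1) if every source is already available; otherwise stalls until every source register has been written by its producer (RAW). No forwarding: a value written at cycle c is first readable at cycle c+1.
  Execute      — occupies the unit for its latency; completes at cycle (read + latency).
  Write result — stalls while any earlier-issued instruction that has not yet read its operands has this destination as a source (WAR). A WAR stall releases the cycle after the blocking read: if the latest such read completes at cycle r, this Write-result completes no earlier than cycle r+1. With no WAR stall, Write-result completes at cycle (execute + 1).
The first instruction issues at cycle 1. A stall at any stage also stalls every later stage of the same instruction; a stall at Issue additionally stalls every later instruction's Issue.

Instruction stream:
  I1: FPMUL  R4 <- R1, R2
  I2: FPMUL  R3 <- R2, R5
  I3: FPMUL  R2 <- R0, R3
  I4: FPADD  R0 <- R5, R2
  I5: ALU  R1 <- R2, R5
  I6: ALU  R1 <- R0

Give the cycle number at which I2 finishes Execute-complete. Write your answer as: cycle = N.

cycle = 15

t=1  I1 issues→FPMUL
t=2  I1 reads
t=7  I1 exec-done
t=8  I1 writes R4
t=9  I2 issues→FPMUL
t=10  I2 reads
t=15  I2 exec-done
t=16  I2 writes R3
t=17  I3 issues→FPMUL
t=18  I3 reads, I4 issues→FPADD
t=19  I5 issues→ALU
t=23  I3 exec-done
t=24  I3 writes R2
t=25  I4 reads, I5 reads
t=26  I5 exec-done
t=27  I5 writes R1
t=28  I4 exec-done, I6 issues→ALU
t=29  I4 writes R0
t=30  I6 reads
t=31  I6 exec-done
t=32  I6 writes R1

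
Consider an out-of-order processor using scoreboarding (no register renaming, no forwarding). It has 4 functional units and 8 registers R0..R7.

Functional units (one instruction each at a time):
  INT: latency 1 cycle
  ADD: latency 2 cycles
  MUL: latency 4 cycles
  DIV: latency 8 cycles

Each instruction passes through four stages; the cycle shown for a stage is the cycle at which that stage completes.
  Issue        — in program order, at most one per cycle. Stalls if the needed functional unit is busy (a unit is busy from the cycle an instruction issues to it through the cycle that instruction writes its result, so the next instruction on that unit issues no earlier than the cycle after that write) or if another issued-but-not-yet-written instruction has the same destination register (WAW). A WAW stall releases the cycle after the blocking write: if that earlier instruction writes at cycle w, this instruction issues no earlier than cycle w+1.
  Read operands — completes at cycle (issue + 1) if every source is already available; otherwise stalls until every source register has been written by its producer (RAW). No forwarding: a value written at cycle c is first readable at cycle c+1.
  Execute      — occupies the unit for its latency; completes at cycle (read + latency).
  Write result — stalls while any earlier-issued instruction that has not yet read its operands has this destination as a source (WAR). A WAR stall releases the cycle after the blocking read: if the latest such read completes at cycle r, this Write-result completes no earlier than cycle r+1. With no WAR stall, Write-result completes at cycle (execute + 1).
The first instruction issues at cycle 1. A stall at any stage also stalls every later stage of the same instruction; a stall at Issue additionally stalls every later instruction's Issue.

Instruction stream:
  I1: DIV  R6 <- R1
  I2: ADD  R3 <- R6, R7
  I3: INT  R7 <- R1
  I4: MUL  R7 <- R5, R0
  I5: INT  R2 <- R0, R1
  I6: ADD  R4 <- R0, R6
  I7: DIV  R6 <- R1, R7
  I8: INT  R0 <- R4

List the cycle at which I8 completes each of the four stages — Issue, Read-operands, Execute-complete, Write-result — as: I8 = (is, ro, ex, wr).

t=1  I1 dispatched to DIV
t=2  I1 operands ready; I2 dispatched to ADD
t=3  I3 dispatched to INT
t=4  I3 operands ready
t=5  I3 complete
t=10  I1 complete
t=11  R6←I1
t=12  I2 operands ready
t=13  R7←I3
t=14  I2 complete; I4 dispatched to MUL
t=15  R3←I2; I4 operands ready; I5 dispatched to INT
t=16  I5 operands ready; I6 dispatched to ADD
t=17  I5 complete; I6 operands ready; I7 dispatched to DIV
t=18  R2←I5
t=19  I4 complete; I6 complete; I8 dispatched to INT
t=20  R7←I4; R4←I6
t=21  I7 operands ready; I8 operands ready
t=22  I8 complete
t=23  R0←I8
t=29  I7 complete
t=30  R6←I7

I8 = (19, 21, 22, 23)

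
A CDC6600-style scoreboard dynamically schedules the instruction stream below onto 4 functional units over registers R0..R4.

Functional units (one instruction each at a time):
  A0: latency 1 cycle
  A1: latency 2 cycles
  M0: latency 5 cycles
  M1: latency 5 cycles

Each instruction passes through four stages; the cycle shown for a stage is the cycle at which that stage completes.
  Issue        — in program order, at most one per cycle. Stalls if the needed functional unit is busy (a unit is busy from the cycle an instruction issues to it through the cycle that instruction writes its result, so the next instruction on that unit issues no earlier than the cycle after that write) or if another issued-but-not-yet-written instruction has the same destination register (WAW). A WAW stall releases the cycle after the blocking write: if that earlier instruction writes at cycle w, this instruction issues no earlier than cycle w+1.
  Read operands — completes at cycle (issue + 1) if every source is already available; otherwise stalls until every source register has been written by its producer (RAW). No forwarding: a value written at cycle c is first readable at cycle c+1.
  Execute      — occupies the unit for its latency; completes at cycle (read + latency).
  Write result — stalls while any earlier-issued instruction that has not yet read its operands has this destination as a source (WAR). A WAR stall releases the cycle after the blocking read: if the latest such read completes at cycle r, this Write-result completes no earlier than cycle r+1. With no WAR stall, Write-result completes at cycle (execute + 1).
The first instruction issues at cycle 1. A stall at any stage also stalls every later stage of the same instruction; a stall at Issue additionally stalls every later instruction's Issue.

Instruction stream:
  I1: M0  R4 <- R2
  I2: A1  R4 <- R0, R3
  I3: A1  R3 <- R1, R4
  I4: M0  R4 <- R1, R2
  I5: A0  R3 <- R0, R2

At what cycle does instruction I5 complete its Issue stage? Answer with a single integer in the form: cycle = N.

  I1 | 1 | 2 | 7 | 8
  I2 | 9 | 10 | 12 | 13   WAW R4: wait I1 write@8
  I3 | 14 | 15 | 17 | 18   struct: A1 busy until I2 writes@13
  I4 | 15 | 16 | 21 | 22
  I5 | 19 | 20 | 21 | 22   WAW R3: wait I3 write@18

cycle = 19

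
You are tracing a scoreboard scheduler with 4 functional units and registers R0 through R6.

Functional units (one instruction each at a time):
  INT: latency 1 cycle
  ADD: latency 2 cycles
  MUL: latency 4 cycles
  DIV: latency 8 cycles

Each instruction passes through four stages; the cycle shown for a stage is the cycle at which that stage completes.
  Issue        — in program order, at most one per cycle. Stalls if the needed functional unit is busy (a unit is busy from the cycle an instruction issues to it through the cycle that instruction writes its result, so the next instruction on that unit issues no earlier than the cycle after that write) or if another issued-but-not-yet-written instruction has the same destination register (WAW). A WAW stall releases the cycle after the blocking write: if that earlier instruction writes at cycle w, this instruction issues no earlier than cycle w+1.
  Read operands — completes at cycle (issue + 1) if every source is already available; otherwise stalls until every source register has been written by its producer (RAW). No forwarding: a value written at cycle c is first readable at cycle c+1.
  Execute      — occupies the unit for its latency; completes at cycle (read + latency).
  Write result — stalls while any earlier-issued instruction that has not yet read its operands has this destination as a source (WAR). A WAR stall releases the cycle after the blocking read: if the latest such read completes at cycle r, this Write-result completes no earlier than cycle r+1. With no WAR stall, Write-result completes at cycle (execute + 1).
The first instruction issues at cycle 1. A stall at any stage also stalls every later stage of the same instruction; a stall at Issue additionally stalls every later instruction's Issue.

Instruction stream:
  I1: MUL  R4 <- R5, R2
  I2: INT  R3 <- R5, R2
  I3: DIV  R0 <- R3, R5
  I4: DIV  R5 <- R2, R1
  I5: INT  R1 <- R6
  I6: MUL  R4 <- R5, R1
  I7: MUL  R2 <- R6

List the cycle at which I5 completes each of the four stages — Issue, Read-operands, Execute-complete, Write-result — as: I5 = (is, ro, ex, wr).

I5 = (17, 18, 19, 20)

c1: issue I1 (MUL)
c2: I1 read-ops, issue I2 (INT)
c3: I2 read-ops, issue I3 (DIV)
c4: I2 finished on INT
c5: I2→R3
c6: I1 finished on MUL, I3 read-ops
c7: I1→R4
c14: I3 finished on DIV
c15: I3→R0
c16: issue I4 (DIV)
c17: I4 read-ops, issue I5 (INT)
c18: I5 read-ops, issue I6 (MUL)
c19: I5 finished on INT
c20: I5→R1
c25: I4 finished on DIV
c26: I4→R5
c27: I6 read-ops
c31: I6 finished on MUL
c32: I6→R4
c33: issue I7 (MUL)
c34: I7 read-ops
c38: I7 finished on MUL
c39: I7→R2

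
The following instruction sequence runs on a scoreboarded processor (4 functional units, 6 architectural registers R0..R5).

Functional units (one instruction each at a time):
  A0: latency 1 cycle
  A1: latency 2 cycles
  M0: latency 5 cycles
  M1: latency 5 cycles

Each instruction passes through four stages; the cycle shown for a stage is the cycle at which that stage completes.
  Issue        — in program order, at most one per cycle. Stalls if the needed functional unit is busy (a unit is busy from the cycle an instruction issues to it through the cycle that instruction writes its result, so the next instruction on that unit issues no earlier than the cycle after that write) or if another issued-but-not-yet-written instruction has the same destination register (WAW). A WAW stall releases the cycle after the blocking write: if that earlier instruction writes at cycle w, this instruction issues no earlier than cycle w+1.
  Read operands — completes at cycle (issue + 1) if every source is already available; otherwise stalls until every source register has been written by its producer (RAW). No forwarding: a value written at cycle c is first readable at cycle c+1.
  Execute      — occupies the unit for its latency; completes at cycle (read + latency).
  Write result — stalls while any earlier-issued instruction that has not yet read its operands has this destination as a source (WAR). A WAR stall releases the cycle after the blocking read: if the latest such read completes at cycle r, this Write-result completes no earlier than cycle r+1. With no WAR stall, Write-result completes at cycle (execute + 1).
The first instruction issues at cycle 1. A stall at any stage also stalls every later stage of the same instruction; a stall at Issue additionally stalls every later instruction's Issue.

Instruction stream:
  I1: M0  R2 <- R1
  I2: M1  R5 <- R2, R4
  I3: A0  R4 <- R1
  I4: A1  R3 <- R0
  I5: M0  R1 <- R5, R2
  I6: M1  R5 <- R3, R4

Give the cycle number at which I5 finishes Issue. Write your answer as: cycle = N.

t=1  I1 issues→M0
t=2  I1 reads, I2 issues→M1
t=3  I3 issues→A0
t=4  I3 reads, I4 issues→A1
t=5  I3 exec-done, I4 reads
t=7  I1 exec-done, I4 exec-done
t=8  I1 writes R2, I4 writes R3
t=9  I2 reads, I5 issues→M0
t=10  I3 writes R4
t=14  I2 exec-done
t=15  I2 writes R5
t=16  I5 reads, I6 issues→M1
t=17  I6 reads
t=21  I5 exec-done
t=22  I5 writes R1, I6 exec-done
t=23  I6 writes R5

cycle = 9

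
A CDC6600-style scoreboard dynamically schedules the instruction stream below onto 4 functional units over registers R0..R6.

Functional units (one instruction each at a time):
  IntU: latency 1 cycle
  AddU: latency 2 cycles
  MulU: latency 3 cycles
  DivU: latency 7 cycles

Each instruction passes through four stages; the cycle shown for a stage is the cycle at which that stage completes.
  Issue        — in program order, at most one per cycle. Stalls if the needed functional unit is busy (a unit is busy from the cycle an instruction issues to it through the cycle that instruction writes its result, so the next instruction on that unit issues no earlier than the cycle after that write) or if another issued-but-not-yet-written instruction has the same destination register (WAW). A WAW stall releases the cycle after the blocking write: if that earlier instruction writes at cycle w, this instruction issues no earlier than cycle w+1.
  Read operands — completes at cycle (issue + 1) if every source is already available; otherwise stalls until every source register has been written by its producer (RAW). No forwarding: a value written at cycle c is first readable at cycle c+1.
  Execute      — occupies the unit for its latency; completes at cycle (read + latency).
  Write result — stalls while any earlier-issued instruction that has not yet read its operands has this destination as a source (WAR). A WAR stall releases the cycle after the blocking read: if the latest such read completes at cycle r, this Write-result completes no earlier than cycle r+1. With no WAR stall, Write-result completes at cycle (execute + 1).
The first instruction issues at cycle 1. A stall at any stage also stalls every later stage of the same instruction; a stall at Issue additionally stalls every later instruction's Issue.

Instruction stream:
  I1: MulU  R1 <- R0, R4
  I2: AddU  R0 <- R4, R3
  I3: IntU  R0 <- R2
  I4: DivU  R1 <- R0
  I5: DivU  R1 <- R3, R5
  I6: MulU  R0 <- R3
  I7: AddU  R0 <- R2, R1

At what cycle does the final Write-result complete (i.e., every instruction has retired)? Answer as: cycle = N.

cycle = 33

c1: issue I1 (MulU)
c2: I1 read-ops, issue I2 (AddU)
c3: I2 read-ops
c5: I1 finished on MulU, I2 finished on AddU
c6: I1→R1, I2→R0
c7: issue I3 (IntU)
c8: I3 read-ops, issue I4 (DivU)
c9: I3 finished on IntU
c10: I3→R0
c11: I4 read-ops
c18: I4 finished on DivU
c19: I4→R1
c20: issue I5 (DivU)
c21: I5 read-ops, issue I6 (MulU)
c22: I6 read-ops
c25: I6 finished on MulU
c26: I6→R0
c27: issue I7 (AddU)
c28: I5 finished on DivU
c29: I5→R1
c30: I7 read-ops
c32: I7 finished on AddU
c33: I7→R0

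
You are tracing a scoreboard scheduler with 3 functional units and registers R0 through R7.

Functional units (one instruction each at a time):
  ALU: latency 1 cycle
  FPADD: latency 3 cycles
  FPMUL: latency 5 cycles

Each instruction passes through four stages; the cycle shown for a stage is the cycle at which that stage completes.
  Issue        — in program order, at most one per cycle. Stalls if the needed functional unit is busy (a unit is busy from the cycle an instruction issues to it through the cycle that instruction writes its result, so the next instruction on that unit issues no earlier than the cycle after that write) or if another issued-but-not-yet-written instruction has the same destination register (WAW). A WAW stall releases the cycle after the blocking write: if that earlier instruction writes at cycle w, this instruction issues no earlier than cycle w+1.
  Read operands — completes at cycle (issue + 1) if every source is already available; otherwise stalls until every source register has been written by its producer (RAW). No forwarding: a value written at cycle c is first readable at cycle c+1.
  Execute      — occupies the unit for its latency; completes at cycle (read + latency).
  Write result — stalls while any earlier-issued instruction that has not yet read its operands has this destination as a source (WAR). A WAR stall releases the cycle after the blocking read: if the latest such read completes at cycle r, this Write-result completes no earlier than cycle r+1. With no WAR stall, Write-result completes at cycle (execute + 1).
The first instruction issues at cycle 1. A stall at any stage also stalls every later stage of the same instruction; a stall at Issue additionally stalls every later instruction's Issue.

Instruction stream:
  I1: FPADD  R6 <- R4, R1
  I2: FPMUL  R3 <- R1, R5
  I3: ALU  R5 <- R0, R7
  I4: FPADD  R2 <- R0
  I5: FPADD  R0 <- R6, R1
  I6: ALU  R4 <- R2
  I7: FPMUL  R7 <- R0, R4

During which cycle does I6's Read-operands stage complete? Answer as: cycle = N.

cycle = 15

I1: IS=1 RO=2 EX=5 WR=6
I2: IS=2 RO=3 EX=8 WR=9
I3: IS=3 RO=4 EX=5 WR=6
I4: IS=7 RO=8 EX=11 WR=12  [struct: FPADD busy until I1 writes@6]
I5: IS=13 RO=14 EX=17 WR=18  [struct: FPADD busy until I4 writes@12]
I6: IS=14 RO=15 EX=16 WR=17
I7: IS=15 RO=19 EX=24 WR=25  [RAW R0: wait I5 write@18]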